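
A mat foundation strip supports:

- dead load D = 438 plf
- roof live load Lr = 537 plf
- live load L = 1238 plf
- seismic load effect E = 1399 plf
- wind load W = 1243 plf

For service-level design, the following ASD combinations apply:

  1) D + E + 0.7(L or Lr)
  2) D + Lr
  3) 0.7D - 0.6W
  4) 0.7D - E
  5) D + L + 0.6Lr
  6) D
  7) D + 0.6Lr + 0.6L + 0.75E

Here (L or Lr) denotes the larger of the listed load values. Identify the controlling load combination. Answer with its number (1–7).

Combination 1

(L or Lr) → L = 1238 plf.
1) 1.0(438) + 1.0(1399) + 0.7(1238) = 438.0 + 1399.0 + 866.6 = 2703.6
2) 1.0(438) + 1.0(537) = 438.0 + 537.0 = 975.0
3) 0.7(438) - 0.6(1243) = 306.6 - 745.8 = -439.2
4) 0.7(438) - 1.0(1399) = 306.6 - 1399.0 = -1092.4
5) 1.0(438) + 1.0(1238) + 0.6(537) = 438.0 + 1238.0 + 322.2 = 1998.2
6) 1.0(438) = 438.0
7) 1.0(438) + 0.6(537) + 0.6(1238) + 0.75(1399) = 438.0 + 322.2 + 742.8 + 1049.3 = 2552.3
The largest value is 2703.6 plf from combination 1.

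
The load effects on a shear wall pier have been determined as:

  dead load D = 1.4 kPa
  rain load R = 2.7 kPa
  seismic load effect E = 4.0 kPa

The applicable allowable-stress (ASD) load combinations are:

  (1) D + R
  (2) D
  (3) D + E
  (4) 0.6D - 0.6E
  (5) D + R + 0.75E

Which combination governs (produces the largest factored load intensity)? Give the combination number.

(1) 1.0(1.4) + 1.0(2.7) = 1.4 + 2.7 = 4.1
(2) 1.0(1.4) = 1.4
(3) 1.0(1.4) + 1.0(4.0) = 1.4 + 4.0 = 5.4
(4) 0.6(1.4) - 0.6(4.0) = 0.8 - 2.4 = -1.6
(5) 1.0(1.4) + 1.0(2.7) + 0.75(4.0) = 1.4 + 2.7 + 3.0 = 7.1
The largest value is 7.1 kPa from combination 5.

Combination 5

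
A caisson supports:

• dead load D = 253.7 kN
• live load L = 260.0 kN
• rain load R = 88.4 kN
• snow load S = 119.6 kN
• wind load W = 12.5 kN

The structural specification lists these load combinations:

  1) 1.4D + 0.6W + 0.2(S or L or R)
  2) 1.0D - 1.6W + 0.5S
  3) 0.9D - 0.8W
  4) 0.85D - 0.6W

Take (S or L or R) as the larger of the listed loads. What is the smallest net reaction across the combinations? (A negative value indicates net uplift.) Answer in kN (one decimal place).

(S or L or R) → L = 260.0 kN.
1) 1.4(253.7) + 0.6(12.5) + 0.2(260.0) = 355.2 + 7.5 + 52.0 = 414.7
2) 1.0(253.7) - 1.6(12.5) + 0.5(119.6) = 253.7 - 20.0 + 59.8 = 293.5
3) 0.9(253.7) - 0.8(12.5) = 228.3 - 10.0 = 218.3
4) 0.85(253.7) - 0.6(12.5) = 215.6 - 7.5 = 208.1
Combination 4 gives the minimum: 208.1 kN.

208.1 kN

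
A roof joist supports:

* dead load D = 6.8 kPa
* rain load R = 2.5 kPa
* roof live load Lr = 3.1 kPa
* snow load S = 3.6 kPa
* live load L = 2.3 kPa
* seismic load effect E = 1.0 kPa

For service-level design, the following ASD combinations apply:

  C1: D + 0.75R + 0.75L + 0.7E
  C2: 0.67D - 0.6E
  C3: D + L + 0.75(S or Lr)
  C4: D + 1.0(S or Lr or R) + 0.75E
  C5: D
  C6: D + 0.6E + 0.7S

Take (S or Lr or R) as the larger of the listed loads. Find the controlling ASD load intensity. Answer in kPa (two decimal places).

(S or Lr) → S = 3.6 kPa; (S or Lr or R) → S = 3.6 kPa.
C1: 1.0(6.8) + 0.75(2.5) + 0.75(2.3) + 0.7(1.0) = 11.10
C2: 0.67(6.8) - 0.6(1.0) = 4.56 - 0.60 = 3.96
C3: 1.0(6.8) + 1.0(2.3) + 0.75(3.6) = 6.80 + 2.30 + 2.70 = 11.80
C4: 1.0(6.8) + 1.0(3.6) + 0.75(1.0) = 6.80 + 3.60 + 0.75 = 11.15
C5: 1.0(6.8) = 6.80
C6: 1.0(6.8) + 0.6(1.0) + 0.7(3.6) = 6.80 + 0.60 + 2.52 = 9.92
The controlling combination is 3, giving 11.80 kPa.

11.80 kPa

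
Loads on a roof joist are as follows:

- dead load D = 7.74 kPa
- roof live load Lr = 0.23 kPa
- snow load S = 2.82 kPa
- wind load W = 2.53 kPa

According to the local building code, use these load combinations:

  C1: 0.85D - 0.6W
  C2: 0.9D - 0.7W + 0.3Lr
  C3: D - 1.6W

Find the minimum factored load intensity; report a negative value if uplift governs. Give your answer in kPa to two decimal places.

C1: 0.85(7.74) - 0.6(2.53) = 5.06
C2: 0.9(7.74) - 0.7(2.53) + 0.3(0.23) = 5.26
C3: 1.0(7.74) - 1.6(2.53) = 3.69
Combination 3 gives the minimum: 3.69 kPa.

3.69 kPa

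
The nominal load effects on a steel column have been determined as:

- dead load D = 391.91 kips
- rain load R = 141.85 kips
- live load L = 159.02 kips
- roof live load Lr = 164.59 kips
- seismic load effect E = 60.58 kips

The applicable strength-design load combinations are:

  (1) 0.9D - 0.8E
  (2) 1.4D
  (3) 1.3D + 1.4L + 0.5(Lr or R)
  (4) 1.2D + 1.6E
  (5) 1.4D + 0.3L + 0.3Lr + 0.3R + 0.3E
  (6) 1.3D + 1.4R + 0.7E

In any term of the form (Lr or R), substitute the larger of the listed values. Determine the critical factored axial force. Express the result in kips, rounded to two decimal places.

(Lr or R) → Lr = 164.59 kips.
(1) 0.9(391.91) - 0.8(60.58) = 352.72 - 48.46 = 304.26
(2) 1.4(391.91) = 548.67
(3) 1.3(391.91) + 1.4(159.02) + 0.5(164.59) = 509.48 + 222.63 + 82.30 = 814.41
(4) 1.2(391.91) + 1.6(60.58) = 470.29 + 96.93 = 567.22
(5) 1.4(391.91) + 0.3(159.02) + 0.3(164.59) + 0.3(141.85) + 0.3(60.58) = 548.67 + 47.71 + 49.38 + 42.56 + 18.17 = 706.49
(6) 1.3(391.91) + 1.4(141.85) + 0.7(60.58) = 509.48 + 198.59 + 42.41 = 750.48
The controlling combination is 3, giving 814.41 kips.

814.41 kips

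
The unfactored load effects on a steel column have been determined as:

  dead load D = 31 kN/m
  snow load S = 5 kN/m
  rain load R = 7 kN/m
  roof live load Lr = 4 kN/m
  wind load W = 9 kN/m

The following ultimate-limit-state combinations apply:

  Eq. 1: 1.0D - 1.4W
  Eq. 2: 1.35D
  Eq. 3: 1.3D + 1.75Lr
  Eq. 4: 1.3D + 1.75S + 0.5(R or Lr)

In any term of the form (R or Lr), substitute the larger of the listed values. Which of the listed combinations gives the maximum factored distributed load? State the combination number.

Combination 4

(R or Lr) → R = 7 kN/m.
Eq. 1: 1.0(31) - 1.4(9) = 31.00 - 12.60 = 18.40
Eq. 2: 1.35(31) = 41.85
Eq. 3: 1.3(31) + 1.75(4) = 40.30 + 7.00 = 47.30
Eq. 4: 1.3(31) + 1.75(5) + 0.5(7) = 40.30 + 8.75 + 3.50 = 52.55
The largest value is 52.55 kN/m from combination 4.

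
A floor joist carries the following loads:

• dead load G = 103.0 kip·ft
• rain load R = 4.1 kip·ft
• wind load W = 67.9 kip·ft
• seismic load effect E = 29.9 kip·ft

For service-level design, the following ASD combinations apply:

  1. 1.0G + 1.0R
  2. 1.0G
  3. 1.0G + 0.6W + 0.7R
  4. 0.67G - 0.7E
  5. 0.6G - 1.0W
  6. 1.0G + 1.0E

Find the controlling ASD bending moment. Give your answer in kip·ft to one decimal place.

1. 1.0(103.0) + 1.0(4.1) = 103.0 + 4.1 = 107.1
2. 1.0(103.0) = 103.0
3. 1.0(103.0) + 0.6(67.9) + 0.7(4.1) = 103.0 + 40.7 + 2.9 = 146.6
4. 0.67(103.0) - 0.7(29.9) = 69.0 - 20.9 = 48.1
5. 0.6(103.0) - 1.0(67.9) = 61.8 - 67.9 = -6.1
6. 1.0(103.0) + 1.0(29.9) = 103.0 + 29.9 = 132.9
Maximum is from combination 3.

146.6 kip·ft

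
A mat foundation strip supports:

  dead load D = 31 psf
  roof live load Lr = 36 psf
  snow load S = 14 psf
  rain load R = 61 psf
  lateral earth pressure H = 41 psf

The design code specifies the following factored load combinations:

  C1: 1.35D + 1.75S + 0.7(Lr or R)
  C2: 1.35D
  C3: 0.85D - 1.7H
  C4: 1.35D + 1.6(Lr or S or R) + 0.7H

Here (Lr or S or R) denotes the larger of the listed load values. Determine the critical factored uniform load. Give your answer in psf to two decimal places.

(Lr or R) → R = 61 psf; (Lr or S or R) → R = 61 psf.
C1: 1.35(31) + 1.75(14) + 0.7(61) = 109.05
C2: 1.35(31) = 41.85
C3: 0.85(31) - 1.7(41) = -43.35
C4: 1.35(31) + 1.6(61) + 0.7(41) = 168.15
The controlling combination is 4, giving 168.15 psf.

168.15 psf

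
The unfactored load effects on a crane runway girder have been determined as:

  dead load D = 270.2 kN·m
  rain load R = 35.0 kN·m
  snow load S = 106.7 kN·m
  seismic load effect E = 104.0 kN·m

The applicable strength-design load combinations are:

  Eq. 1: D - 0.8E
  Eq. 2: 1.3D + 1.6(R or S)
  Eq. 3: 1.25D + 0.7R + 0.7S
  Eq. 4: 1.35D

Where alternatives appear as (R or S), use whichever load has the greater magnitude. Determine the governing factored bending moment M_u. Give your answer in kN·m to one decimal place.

522.0 kN·m

(R or S) → S = 106.7 kN·m.
Eq. 1: 1.0(270.2) - 0.8(104.0) = 270.2 - 83.2 = 187.0
Eq. 2: 1.3(270.2) + 1.6(106.7) = 351.3 + 170.7 = 522.0
Eq. 3: 1.25(270.2) + 0.7(35.0) + 0.7(106.7) = 436.9
Eq. 4: 1.35(270.2) = 364.8
Maximum is from combination 2.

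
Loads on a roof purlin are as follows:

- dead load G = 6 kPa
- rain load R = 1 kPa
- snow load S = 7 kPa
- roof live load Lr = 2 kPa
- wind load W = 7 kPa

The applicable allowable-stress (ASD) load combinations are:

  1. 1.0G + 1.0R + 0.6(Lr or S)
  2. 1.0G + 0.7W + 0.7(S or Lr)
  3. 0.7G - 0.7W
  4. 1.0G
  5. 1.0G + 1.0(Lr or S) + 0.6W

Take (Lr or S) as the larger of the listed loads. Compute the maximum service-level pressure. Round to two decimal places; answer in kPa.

17.20 kPa

(Lr or S) → S = 7 kPa; (S or Lr) → S = 7 kPa.
1. 1.0(6) + 1.0(1) + 0.6(7) = 6.00 + 1.00 + 4.20 = 11.20
2. 1.0(6) + 0.7(7) + 0.7(7) = 6.00 + 4.90 + 4.90 = 15.80
3. 0.7(6) - 0.7(7) = 4.20 - 4.90 = -0.70
4. 1.0(6) = 6.00
5. 1.0(6) + 1.0(7) + 0.6(7) = 6.00 + 7.00 + 4.20 = 17.20
Maximum is from combination 5.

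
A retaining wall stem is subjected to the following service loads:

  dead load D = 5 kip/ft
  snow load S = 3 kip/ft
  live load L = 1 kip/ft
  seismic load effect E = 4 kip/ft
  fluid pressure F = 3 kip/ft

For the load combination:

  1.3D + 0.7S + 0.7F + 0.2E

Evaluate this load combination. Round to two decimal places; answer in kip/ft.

1.3(5) + 0.7(3) + 0.7(3) + 0.2(4) = 11.50
w_u = 11.50 kip/ft.

11.50 kip/ft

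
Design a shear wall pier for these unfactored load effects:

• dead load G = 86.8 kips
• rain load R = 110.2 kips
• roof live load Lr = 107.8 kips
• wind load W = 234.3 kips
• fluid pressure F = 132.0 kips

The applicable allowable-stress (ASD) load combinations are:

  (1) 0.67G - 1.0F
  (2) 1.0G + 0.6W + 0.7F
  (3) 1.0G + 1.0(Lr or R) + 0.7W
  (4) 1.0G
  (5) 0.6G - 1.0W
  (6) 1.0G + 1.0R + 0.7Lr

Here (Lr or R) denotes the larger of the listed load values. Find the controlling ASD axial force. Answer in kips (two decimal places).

(Lr or R) → R = 110.2 kips.
(1) 0.67(86.8) - 1.0(132.0) = 58.16 - 132.00 = -73.84
(2) 1.0(86.8) + 0.6(234.3) + 0.7(132.0) = 86.80 + 140.58 + 92.40 = 319.78
(3) 1.0(86.8) + 1.0(110.2) + 0.7(234.3) = 86.80 + 110.20 + 164.01 = 361.01
(4) 1.0(86.8) = 86.80
(5) 0.6(86.8) - 1.0(234.3) = 52.08 - 234.30 = -182.22
(6) 1.0(86.8) + 1.0(110.2) + 0.7(107.8) = 86.80 + 110.20 + 75.46 = 272.46
The controlling combination is 3, giving 361.01 kips.

361.01 kips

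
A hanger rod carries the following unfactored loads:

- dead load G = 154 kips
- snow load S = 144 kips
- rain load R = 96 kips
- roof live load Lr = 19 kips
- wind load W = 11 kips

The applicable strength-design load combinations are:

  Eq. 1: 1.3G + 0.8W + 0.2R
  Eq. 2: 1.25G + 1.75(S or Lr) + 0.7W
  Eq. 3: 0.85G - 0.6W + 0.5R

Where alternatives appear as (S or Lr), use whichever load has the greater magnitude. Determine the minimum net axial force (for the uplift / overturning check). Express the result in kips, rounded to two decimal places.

(S or Lr) → S = 144 kips.
Eq. 1: 1.3(154) + 0.8(11) + 0.2(96) = 200.20 + 8.80 + 19.20 = 228.20
Eq. 2: 1.25(154) + 1.75(144) + 0.7(11) = 192.50 + 252.00 + 7.70 = 452.20
Eq. 3: 0.85(154) - 0.6(11) + 0.5(96) = 130.90 - 6.60 + 48.00 = 172.30
Combination 3 gives the minimum: 172.30 kips.

172.30 kips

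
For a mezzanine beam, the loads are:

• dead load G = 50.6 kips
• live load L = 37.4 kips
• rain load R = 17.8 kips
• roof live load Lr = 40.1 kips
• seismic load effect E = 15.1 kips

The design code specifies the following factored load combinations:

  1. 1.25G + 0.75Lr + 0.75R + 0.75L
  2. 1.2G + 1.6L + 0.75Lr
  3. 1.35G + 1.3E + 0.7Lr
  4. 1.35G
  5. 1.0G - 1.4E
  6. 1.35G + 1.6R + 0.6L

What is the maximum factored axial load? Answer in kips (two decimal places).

1. 1.25(50.6) + 0.75(40.1) + 0.75(17.8) + 0.75(37.4) = 63.25 + 30.08 + 13.35 + 28.05 = 134.73
2. 1.2(50.6) + 1.6(37.4) + 0.75(40.1) = 60.72 + 59.84 + 30.08 = 150.64
3. 1.35(50.6) + 1.3(15.1) + 0.7(40.1) = 68.31 + 19.63 + 28.07 = 116.01
4. 1.35(50.6) = 68.31
5. 1.0(50.6) - 1.4(15.1) = 50.60 - 21.14 = 29.46
6. 1.35(50.6) + 1.6(17.8) + 0.6(37.4) = 68.31 + 28.48 + 22.44 = 119.23
The controlling combination is 2, giving 150.64 kips.

150.64 kips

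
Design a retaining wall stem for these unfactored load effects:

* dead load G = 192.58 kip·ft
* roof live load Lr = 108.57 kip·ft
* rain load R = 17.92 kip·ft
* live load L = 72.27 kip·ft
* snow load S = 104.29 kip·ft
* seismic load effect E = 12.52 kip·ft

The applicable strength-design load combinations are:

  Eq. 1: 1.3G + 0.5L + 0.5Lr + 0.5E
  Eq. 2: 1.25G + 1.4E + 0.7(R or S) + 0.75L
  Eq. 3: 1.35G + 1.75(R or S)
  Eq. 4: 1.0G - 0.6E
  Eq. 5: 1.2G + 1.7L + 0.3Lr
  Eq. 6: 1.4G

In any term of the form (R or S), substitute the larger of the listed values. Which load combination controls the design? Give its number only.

(R or S) → S = 104.29 kip·ft.
Eq. 1: 1.3(192.58) + 0.5(72.27) + 0.5(108.57) + 0.5(12.52) = 347.03
Eq. 2: 1.25(192.58) + 1.4(12.52) + 0.7(104.29) + 0.75(72.27) = 240.73 + 17.53 + 73.00 + 54.20 = 385.46
Eq. 3: 1.35(192.58) + 1.75(104.29) = 259.98 + 182.51 = 442.49
Eq. 4: 1.0(192.58) - 0.6(12.52) = 192.58 - 7.51 = 185.07
Eq. 5: 1.2(192.58) + 1.7(72.27) + 0.3(108.57) = 231.10 + 122.86 + 32.57 = 386.53
Eq. 6: 1.4(192.58) = 269.61
The largest value is 442.49 kip·ft from combination 3.

Combination 3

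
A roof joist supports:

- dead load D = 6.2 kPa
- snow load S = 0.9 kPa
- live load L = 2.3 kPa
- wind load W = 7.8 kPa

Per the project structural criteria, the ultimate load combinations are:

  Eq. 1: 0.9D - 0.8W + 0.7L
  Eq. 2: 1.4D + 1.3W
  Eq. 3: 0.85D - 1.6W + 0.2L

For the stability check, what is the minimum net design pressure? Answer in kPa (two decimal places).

-6.75 kPa

Eq. 1: 0.9(6.2) - 0.8(7.8) + 0.7(2.3) = 5.58 - 6.24 + 1.61 = 0.95
Eq. 2: 1.4(6.2) + 1.3(7.8) = 8.68 + 10.14 = 18.82
Eq. 3: 0.85(6.2) - 1.6(7.8) + 0.2(2.3) = 5.27 - 12.48 + 0.46 = -6.75
Combination 3 gives the minimum: -6.75 kPa.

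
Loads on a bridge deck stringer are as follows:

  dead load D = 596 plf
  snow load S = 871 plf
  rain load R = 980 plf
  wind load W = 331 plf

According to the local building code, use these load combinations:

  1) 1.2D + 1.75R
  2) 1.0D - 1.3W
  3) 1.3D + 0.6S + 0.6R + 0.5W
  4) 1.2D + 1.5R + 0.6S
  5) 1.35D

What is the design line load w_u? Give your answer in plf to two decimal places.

1) 1.2(596) + 1.75(980) = 715.20 + 1715.00 = 2430.20
2) 1.0(596) - 1.3(331) = 596.00 - 430.30 = 165.70
3) 1.3(596) + 0.6(871) + 0.6(980) + 0.5(331) = 774.80 + 522.60 + 588.00 + 165.50 = 2050.90
4) 1.2(596) + 1.5(980) + 0.6(871) = 715.20 + 1470.00 + 522.60 = 2707.80
5) 1.35(596) = 804.60
The controlling combination is 4, giving 2707.80 plf.

2707.80 plf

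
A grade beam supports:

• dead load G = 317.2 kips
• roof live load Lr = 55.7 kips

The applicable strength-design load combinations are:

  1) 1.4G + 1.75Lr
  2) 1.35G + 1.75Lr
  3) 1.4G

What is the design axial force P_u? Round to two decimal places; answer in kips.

541.56 kips

1) 1.4(317.2) + 1.75(55.7) = 444.08 + 97.48 = 541.56
2) 1.35(317.2) + 1.75(55.7) = 428.22 + 97.48 = 525.70
3) 1.4(317.2) = 444.08
Combination 1 governs: P_u = 541.56 kips.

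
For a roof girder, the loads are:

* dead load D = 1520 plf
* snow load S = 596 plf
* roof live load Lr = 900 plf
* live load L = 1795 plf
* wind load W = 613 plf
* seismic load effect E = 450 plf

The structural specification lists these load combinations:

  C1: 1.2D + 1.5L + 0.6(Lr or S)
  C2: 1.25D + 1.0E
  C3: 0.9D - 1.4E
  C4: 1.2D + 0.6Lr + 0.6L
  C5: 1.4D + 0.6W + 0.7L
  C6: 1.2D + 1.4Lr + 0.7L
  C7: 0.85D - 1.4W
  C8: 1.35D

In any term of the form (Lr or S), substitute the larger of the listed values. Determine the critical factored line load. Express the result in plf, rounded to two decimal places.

(Lr or S) → Lr = 900 plf.
C1: 1.2(1520) + 1.5(1795) + 0.6(900) = 1824.00 + 2692.50 + 540.00 = 5056.50
C2: 1.25(1520) + 1.0(450) = 1900.00 + 450.00 = 2350.00
C3: 0.9(1520) - 1.4(450) = 1368.00 - 630.00 = 738.00
C4: 1.2(1520) + 0.6(900) + 0.6(1795) = 1824.00 + 540.00 + 1077.00 = 3441.00
C5: 1.4(1520) + 0.6(613) + 0.7(1795) = 2128.00 + 367.80 + 1256.50 = 3752.30
C6: 1.2(1520) + 1.4(900) + 0.7(1795) = 1824.00 + 1260.00 + 1256.50 = 4340.50
C7: 0.85(1520) - 1.4(613) = 1292.00 - 858.20 = 433.80
C8: 1.35(1520) = 2052.00
Maximum is from combination 1.

5056.50 plf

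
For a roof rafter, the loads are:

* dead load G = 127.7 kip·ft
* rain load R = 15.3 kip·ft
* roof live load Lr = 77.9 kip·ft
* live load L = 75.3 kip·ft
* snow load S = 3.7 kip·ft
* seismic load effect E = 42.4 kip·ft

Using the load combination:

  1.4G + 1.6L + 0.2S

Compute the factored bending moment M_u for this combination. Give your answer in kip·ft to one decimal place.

300.0 kip·ft

1.4(127.7) + 1.6(75.3) + 0.2(3.7) = 178.8 + 120.5 + 0.7 = 300.0
M_u = 300.0 kip·ft.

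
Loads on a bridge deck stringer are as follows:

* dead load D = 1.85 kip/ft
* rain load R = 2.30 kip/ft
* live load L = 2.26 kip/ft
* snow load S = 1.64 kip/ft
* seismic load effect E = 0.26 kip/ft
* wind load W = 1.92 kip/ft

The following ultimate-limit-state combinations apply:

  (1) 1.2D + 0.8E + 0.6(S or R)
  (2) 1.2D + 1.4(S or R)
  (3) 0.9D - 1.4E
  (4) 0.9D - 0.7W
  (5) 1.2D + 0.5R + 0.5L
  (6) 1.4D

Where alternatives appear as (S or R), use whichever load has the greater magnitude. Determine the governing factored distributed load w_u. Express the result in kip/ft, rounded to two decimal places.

5.44 kip/ft

(S or R) → R = 2.30 kip/ft.
(1) 1.2(1.85) + 0.8(0.26) + 0.6(2.30) = 3.81
(2) 1.2(1.85) + 1.4(2.30) = 5.44
(3) 0.9(1.85) - 1.4(0.26) = 1.30
(4) 0.9(1.85) - 0.7(1.92) = 0.32
(5) 1.2(1.85) + 0.5(2.30) + 0.5(2.26) = 4.50
(6) 1.4(1.85) = 2.59
Combination 2 governs: w_u = 5.44 kip/ft.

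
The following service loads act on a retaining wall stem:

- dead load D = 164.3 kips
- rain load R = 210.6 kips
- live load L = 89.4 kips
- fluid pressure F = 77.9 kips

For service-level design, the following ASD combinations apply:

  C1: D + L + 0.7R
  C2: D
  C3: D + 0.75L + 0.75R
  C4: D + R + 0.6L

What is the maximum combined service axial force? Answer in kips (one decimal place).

C1: 1.0(164.3) + 1.0(89.4) + 0.7(210.6) = 164.3 + 89.4 + 147.4 = 401.1
C2: 1.0(164.3) = 164.3
C3: 1.0(164.3) + 0.75(89.4) + 0.75(210.6) = 389.3
C4: 1.0(164.3) + 1.0(210.6) + 0.6(89.4) = 164.3 + 210.6 + 53.6 = 428.5
The controlling combination is 4, giving 428.5 kips.

428.5 kips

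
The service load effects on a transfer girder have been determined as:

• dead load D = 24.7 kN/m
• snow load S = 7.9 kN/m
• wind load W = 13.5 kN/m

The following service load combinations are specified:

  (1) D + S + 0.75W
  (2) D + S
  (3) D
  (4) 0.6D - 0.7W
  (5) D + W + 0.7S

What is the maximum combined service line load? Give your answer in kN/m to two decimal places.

(1) 1.0(24.7) + 1.0(7.9) + 0.75(13.5) = 24.70 + 7.90 + 10.13 = 42.73
(2) 1.0(24.7) + 1.0(7.9) = 24.70 + 7.90 = 32.60
(3) 1.0(24.7) = 24.70
(4) 0.6(24.7) - 0.7(13.5) = 14.82 - 9.45 = 5.37
(5) 1.0(24.7) + 1.0(13.5) + 0.7(7.9) = 24.70 + 13.50 + 5.53 = 43.73
The controlling combination is 5, giving 43.73 kN/m.

43.73 kN/m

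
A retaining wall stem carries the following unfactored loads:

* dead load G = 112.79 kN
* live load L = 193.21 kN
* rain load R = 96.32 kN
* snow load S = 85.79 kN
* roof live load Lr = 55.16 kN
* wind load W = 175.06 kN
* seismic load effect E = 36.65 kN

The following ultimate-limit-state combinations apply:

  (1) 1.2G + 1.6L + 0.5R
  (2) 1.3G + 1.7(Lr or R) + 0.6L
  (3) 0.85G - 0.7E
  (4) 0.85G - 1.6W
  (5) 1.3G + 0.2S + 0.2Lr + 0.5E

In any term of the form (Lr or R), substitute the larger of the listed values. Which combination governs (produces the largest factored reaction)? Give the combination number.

Combination 1

(Lr or R) → R = 96.32 kN.
(1) 1.2(112.79) + 1.6(193.21) + 0.5(96.32) = 492.64
(2) 1.3(112.79) + 1.7(96.32) + 0.6(193.21) = 146.63 + 163.74 + 115.93 = 426.30
(3) 0.85(112.79) - 0.7(36.65) = 70.22
(4) 0.85(112.79) - 1.6(175.06) = -184.22
(5) 1.3(112.79) + 0.2(85.79) + 0.2(55.16) + 0.5(36.65) = 193.14
The largest value is 492.64 kN from combination 1.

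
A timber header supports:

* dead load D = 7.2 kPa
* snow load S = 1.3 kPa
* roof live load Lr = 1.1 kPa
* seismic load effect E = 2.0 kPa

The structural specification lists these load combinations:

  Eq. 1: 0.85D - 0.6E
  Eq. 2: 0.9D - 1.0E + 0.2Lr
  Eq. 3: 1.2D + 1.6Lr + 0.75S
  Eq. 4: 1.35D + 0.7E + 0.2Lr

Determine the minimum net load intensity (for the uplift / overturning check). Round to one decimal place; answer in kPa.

Eq. 1: 0.85(7.2) - 0.6(2.0) = 6.1 - 1.2 = 4.9
Eq. 2: 0.9(7.2) - 1.0(2.0) + 0.2(1.1) = 6.5 - 2.0 + 0.2 = 4.7
Eq. 3: 1.2(7.2) + 1.6(1.1) + 0.75(1.3) = 8.6 + 1.8 + 1.0 = 11.4
Eq. 4: 1.35(7.2) + 0.7(2.0) + 0.2(1.1) = 9.7 + 1.4 + 0.2 = 11.3
Combination 2 gives the minimum: 4.7 kPa.

4.7 kPa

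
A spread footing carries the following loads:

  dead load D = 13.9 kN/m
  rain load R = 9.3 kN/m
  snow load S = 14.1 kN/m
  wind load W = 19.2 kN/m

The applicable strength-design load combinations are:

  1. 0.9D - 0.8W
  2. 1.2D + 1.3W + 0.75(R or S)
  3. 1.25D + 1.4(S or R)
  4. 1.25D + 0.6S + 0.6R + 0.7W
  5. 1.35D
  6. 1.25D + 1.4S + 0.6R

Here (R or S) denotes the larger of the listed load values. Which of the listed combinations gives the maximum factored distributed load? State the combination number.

(R or S) → S = 14.1 kN/m; (S or R) → S = 14.1 kN/m.
1. 0.9(13.9) - 0.8(19.2) = 12.5 - 15.4 = -2.9
2. 1.2(13.9) + 1.3(19.2) + 0.75(14.1) = 52.2
3. 1.25(13.9) + 1.4(14.1) = 17.4 + 19.7 = 37.1
4. 1.25(13.9) + 0.6(14.1) + 0.6(9.3) + 0.7(19.2) = 17.4 + 8.5 + 5.6 + 13.4 = 44.9
5. 1.35(13.9) = 18.8
6. 1.25(13.9) + 1.4(14.1) + 0.6(9.3) = 17.4 + 19.7 + 5.6 = 42.7
The largest value is 52.2 kN/m from combination 2.

Combination 2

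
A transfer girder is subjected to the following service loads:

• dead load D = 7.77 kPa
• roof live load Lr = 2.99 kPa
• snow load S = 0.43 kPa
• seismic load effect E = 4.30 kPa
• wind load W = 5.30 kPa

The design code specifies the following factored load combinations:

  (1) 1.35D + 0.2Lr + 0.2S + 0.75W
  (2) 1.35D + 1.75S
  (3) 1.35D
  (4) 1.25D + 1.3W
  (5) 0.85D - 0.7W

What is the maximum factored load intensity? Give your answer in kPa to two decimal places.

(1) 1.35(7.77) + 0.2(2.99) + 0.2(0.43) + 0.75(5.30) = 15.15
(2) 1.35(7.77) + 1.75(0.43) = 10.49 + 0.75 = 11.24
(3) 1.35(7.77) = 10.49
(4) 1.25(7.77) + 1.3(5.30) = 9.71 + 6.89 = 16.60
(5) 0.85(7.77) - 0.7(5.30) = 6.60 - 3.71 = 2.89
The controlling combination is 4, giving 16.60 kPa.

16.60 kPa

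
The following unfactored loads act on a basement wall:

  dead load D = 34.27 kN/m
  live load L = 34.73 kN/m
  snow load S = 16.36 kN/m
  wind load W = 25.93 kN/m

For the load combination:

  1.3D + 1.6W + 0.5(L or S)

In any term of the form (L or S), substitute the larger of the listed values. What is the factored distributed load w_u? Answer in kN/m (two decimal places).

(L or S) → L = 34.73 kN/m.
1.3(34.27) + 1.6(25.93) + 0.5(34.73) = 103.40
w_u = 103.40 kN/m.

103.40 kN/m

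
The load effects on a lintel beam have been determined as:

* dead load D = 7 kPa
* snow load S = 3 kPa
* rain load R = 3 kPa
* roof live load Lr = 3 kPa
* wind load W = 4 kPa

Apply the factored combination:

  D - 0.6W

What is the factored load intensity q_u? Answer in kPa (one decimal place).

4.6 kPa

1.0(7) - 0.6(4) = 4.6
q_u = 4.6 kPa.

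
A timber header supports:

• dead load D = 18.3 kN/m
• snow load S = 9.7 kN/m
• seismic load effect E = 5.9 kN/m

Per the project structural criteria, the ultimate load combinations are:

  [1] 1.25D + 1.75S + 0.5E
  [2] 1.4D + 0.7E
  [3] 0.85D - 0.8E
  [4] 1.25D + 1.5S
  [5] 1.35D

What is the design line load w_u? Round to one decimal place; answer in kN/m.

42.8 kN/m

[1] 1.25(18.3) + 1.75(9.7) + 0.5(5.9) = 42.8
[2] 1.4(18.3) + 0.7(5.9) = 29.8
[3] 0.85(18.3) - 0.8(5.9) = 10.8
[4] 1.25(18.3) + 1.5(9.7) = 37.4
[5] 1.35(18.3) = 24.7
Combination 1 governs: w_u = 42.8 kN/m.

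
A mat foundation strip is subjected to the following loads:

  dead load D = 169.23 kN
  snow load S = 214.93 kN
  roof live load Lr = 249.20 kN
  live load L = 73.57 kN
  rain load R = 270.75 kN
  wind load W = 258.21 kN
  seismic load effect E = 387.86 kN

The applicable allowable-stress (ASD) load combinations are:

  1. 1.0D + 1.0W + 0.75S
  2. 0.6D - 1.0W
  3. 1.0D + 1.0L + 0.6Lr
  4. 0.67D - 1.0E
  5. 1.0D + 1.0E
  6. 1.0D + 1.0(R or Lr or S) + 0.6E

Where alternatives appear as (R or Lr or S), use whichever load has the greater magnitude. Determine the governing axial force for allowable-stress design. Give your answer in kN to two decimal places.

672.70 kN

(R or Lr or S) → R = 270.75 kN.
1. 1.0(169.23) + 1.0(258.21) + 0.75(214.93) = 169.23 + 258.21 + 161.20 = 588.64
2. 0.6(169.23) - 1.0(258.21) = 101.54 - 258.21 = -156.67
3. 1.0(169.23) + 1.0(73.57) + 0.6(249.20) = 169.23 + 73.57 + 149.52 = 392.32
4. 0.67(169.23) - 1.0(387.86) = 113.38 - 387.86 = -274.48
5. 1.0(169.23) + 1.0(387.86) = 169.23 + 387.86 = 557.09
6. 1.0(169.23) + 1.0(270.75) + 0.6(387.86) = 169.23 + 270.75 + 232.72 = 672.70
The controlling combination is 6, giving 672.70 kN.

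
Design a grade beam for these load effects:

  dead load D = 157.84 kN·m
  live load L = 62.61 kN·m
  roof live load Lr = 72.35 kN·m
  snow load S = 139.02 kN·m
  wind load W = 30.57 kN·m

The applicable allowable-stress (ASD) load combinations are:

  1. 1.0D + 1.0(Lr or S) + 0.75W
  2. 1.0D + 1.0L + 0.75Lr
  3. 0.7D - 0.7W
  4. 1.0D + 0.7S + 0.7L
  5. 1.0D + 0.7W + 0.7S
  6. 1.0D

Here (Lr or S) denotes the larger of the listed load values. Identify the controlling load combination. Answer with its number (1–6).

Combination 1

(Lr or S) → S = 139.02 kN·m.
1. 1.0(157.84) + 1.0(139.02) + 0.75(30.57) = 157.84 + 139.02 + 22.93 = 319.79
2. 1.0(157.84) + 1.0(62.61) + 0.75(72.35) = 157.84 + 62.61 + 54.26 = 274.71
3. 0.7(157.84) - 0.7(30.57) = 110.49 - 21.40 = 89.09
4. 1.0(157.84) + 0.7(139.02) + 0.7(62.61) = 157.84 + 97.31 + 43.83 = 298.98
5. 1.0(157.84) + 0.7(30.57) + 0.7(139.02) = 157.84 + 21.40 + 97.31 = 276.55
6. 1.0(157.84) = 157.84
The largest value is 319.79 kN·m from combination 1.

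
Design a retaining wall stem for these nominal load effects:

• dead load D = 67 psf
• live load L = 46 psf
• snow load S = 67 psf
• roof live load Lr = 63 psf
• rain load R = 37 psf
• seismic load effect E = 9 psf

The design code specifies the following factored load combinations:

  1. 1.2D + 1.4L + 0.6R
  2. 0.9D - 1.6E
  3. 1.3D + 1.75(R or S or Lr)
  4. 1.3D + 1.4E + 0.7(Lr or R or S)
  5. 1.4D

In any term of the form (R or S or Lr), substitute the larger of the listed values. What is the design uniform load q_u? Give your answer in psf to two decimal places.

(R or S or Lr) → S = 67 psf; (Lr or R or S) → S = 67 psf.
1. 1.2(67) + 1.4(46) + 0.6(37) = 167.00
2. 0.9(67) - 1.6(9) = 45.90
3. 1.3(67) + 1.75(67) = 204.35
4. 1.3(67) + 1.4(9) + 0.7(67) = 146.60
5. 1.4(67) = 93.80
Combination 3 governs: q_u = 204.35 psf.

204.35 psf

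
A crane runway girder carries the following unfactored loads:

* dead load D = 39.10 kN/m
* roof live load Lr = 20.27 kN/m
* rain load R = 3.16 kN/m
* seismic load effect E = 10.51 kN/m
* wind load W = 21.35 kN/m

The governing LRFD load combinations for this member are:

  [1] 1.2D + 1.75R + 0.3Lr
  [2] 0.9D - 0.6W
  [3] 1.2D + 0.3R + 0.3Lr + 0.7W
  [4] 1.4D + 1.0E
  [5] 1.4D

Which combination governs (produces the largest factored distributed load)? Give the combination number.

Combination 3

[1] 1.2(39.10) + 1.75(3.16) + 0.3(20.27) = 46.92 + 5.53 + 6.08 = 58.53
[2] 0.9(39.10) - 0.6(21.35) = 35.19 - 12.81 = 22.38
[3] 1.2(39.10) + 0.3(3.16) + 0.3(20.27) + 0.7(21.35) = 68.89
[4] 1.4(39.10) + 1.0(10.51) = 54.74 + 10.51 = 65.25
[5] 1.4(39.10) = 54.74
The largest value is 68.89 kN/m from combination 3.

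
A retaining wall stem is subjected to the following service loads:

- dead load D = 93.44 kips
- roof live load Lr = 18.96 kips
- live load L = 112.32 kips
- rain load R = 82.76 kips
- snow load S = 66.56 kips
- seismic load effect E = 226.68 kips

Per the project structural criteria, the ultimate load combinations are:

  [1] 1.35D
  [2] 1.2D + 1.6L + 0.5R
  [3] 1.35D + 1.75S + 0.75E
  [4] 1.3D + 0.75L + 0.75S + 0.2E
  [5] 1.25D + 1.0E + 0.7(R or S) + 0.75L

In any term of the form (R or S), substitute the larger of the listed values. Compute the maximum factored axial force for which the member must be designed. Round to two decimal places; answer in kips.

485.65 kips

(R or S) → R = 82.76 kips.
[1] 1.35(93.44) = 126.14
[2] 1.2(93.44) + 1.6(112.32) + 0.5(82.76) = 333.22
[3] 1.35(93.44) + 1.75(66.56) + 0.75(226.68) = 412.63
[4] 1.3(93.44) + 0.75(112.32) + 0.75(66.56) + 0.2(226.68) = 300.97
[5] 1.25(93.44) + 1.0(226.68) + 0.7(82.76) + 0.75(112.32) = 485.65
Combination 5 governs: P_u = 485.65 kips.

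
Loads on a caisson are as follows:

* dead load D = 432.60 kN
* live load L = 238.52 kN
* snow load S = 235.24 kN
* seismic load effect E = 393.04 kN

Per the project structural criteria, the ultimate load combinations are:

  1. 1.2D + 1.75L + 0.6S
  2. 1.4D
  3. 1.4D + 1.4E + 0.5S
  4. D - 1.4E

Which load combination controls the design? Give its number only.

Combination 3

1. 1.2(432.60) + 1.75(238.52) + 0.6(235.24) = 519.12 + 417.41 + 141.14 = 1077.67
2. 1.4(432.60) = 605.64
3. 1.4(432.60) + 1.4(393.04) + 0.5(235.24) = 605.64 + 550.26 + 117.62 = 1273.52
4. 1.0(432.60) - 1.4(393.04) = 432.60 - 550.26 = -117.66
The largest value is 1273.52 kN from combination 3.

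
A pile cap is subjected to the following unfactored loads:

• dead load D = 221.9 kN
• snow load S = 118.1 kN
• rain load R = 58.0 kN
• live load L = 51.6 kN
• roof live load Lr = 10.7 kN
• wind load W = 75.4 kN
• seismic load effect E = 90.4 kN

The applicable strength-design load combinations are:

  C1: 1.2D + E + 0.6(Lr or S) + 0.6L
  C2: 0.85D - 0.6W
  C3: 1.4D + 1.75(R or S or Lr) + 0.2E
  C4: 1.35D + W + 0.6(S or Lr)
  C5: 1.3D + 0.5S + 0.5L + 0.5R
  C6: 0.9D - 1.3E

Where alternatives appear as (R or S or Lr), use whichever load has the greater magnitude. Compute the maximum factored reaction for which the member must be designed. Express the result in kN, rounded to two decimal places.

535.42 kN

(Lr or S) → S = 118.1 kN; (R or S or Lr) → S = 118.1 kN; (S or Lr) → S = 118.1 kN.
C1: 1.2(221.9) + 1.0(90.4) + 0.6(118.1) + 0.6(51.6) = 266.28 + 90.40 + 70.86 + 30.96 = 458.50
C2: 0.85(221.9) - 0.6(75.4) = 188.62 - 45.24 = 143.38
C3: 1.4(221.9) + 1.75(118.1) + 0.2(90.4) = 310.66 + 206.68 + 18.08 = 535.42
C4: 1.35(221.9) + 1.0(75.4) + 0.6(118.1) = 299.57 + 75.40 + 70.86 = 445.83
C5: 1.3(221.9) + 0.5(118.1) + 0.5(51.6) + 0.5(58.0) = 288.47 + 59.05 + 25.80 + 29.00 = 402.32
C6: 0.9(221.9) - 1.3(90.4) = 199.71 - 117.52 = 82.19
The controlling combination is 3, giving 535.42 kN.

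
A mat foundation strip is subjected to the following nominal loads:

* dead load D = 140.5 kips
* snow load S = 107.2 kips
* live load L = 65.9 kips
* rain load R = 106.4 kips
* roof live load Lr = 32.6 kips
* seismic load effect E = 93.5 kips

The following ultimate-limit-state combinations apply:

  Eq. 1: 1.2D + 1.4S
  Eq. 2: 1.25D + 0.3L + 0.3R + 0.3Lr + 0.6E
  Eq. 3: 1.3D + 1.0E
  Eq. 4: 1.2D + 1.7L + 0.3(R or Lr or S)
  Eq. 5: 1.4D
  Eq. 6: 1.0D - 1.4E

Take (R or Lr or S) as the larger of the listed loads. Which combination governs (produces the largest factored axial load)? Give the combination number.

(R or Lr or S) → S = 107.2 kips.
Eq. 1: 1.2(140.5) + 1.4(107.2) = 168.6 + 150.1 = 318.7
Eq. 2: 1.25(140.5) + 0.3(65.9) + 0.3(106.4) + 0.3(32.6) + 0.6(93.5) = 175.6 + 19.8 + 31.9 + 9.8 + 56.1 = 293.2
Eq. 3: 1.3(140.5) + 1.0(93.5) = 182.7 + 93.5 = 276.2
Eq. 4: 1.2(140.5) + 1.7(65.9) + 0.3(107.2) = 168.6 + 112.0 + 32.2 = 312.8
Eq. 5: 1.4(140.5) = 196.7
Eq. 6: 1.0(140.5) - 1.4(93.5) = 140.5 - 130.9 = 9.6
The largest value is 318.7 kips from combination 1.

Combination 1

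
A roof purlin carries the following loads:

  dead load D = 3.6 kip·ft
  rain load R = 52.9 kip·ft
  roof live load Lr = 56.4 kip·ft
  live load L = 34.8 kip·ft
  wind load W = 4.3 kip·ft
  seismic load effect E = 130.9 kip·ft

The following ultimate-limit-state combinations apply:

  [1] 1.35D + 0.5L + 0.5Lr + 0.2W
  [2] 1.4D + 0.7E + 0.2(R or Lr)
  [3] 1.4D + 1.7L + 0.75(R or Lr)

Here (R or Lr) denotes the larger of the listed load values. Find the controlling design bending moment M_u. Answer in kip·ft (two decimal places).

(R or Lr) → Lr = 56.4 kip·ft.
[1] 1.35(3.6) + 0.5(34.8) + 0.5(56.4) + 0.2(4.3) = 4.86 + 17.40 + 28.20 + 0.86 = 51.32
[2] 1.4(3.6) + 0.7(130.9) + 0.2(56.4) = 5.04 + 91.63 + 11.28 = 107.95
[3] 1.4(3.6) + 1.7(34.8) + 0.75(56.4) = 5.04 + 59.16 + 42.30 = 106.50
The controlling combination is 2, giving 107.95 kip·ft.

107.95 kip·ft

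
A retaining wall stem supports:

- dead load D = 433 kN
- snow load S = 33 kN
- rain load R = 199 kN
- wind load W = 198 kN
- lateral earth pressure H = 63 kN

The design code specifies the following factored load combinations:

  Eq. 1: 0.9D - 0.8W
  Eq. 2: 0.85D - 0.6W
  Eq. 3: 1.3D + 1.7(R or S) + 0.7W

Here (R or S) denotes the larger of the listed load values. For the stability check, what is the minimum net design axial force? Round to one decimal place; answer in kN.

(R or S) → R = 199 kN.
Eq. 1: 0.9(433) - 0.8(198) = 389.7 - 158.4 = 231.3
Eq. 2: 0.85(433) - 0.6(198) = 368.1 - 118.8 = 249.3
Eq. 3: 1.3(433) + 1.7(199) + 0.7(198) = 562.9 + 338.3 + 138.6 = 1039.8
Combination 1 gives the minimum: 231.3 kN.

231.3 kN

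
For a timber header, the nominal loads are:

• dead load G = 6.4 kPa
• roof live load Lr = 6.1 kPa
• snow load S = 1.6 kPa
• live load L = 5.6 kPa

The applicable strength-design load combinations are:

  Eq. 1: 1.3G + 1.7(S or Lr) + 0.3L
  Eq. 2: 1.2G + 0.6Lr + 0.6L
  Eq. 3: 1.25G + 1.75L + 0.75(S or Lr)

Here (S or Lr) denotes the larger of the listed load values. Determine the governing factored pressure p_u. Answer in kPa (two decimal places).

22.38 kPa

(S or Lr) → Lr = 6.1 kPa.
Eq. 1: 1.3(6.4) + 1.7(6.1) + 0.3(5.6) = 8.32 + 10.37 + 1.68 = 20.37
Eq. 2: 1.2(6.4) + 0.6(6.1) + 0.6(5.6) = 7.68 + 3.66 + 3.36 = 14.70
Eq. 3: 1.25(6.4) + 1.75(5.6) + 0.75(6.1) = 8.00 + 9.80 + 4.58 = 22.38
Maximum is from combination 3.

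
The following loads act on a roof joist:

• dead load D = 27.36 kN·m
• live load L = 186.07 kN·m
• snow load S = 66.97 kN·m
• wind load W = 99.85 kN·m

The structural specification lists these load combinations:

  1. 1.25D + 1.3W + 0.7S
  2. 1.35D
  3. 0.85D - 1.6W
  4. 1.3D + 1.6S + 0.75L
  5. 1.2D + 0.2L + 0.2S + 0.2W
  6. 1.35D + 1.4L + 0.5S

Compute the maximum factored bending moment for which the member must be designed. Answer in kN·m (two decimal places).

330.92 kN·m

1. 1.25(27.36) + 1.3(99.85) + 0.7(66.97) = 210.88
2. 1.35(27.36) = 36.94
3. 0.85(27.36) - 1.6(99.85) = -136.50
4. 1.3(27.36) + 1.6(66.97) + 0.75(186.07) = 282.27
5. 1.2(27.36) + 0.2(186.07) + 0.2(66.97) + 0.2(99.85) = 103.41
6. 1.35(27.36) + 1.4(186.07) + 0.5(66.97) = 330.92
Maximum is from combination 6.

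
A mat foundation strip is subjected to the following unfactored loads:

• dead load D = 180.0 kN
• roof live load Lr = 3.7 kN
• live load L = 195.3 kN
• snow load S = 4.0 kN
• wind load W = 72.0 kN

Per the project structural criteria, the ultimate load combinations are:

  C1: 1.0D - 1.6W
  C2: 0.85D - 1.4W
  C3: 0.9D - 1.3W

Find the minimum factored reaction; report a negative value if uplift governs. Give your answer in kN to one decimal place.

C1: 1.0(180.0) - 1.6(72.0) = 64.8
C2: 0.85(180.0) - 1.4(72.0) = 52.2
C3: 0.9(180.0) - 1.3(72.0) = 68.4
Combination 2 gives the minimum: 52.2 kN.

52.2 kN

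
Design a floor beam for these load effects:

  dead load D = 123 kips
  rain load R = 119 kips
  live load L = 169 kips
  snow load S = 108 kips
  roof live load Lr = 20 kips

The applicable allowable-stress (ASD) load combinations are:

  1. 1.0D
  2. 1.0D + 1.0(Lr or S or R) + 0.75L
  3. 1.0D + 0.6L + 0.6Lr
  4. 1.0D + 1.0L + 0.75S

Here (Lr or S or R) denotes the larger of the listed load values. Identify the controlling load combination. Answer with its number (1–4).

(Lr or S or R) → R = 119 kips.
1. 1.0(123) = 123.00
2. 1.0(123) + 1.0(119) + 0.75(169) = 123.00 + 119.00 + 126.75 = 368.75
3. 1.0(123) + 0.6(169) + 0.6(20) = 123.00 + 101.40 + 12.00 = 236.40
4. 1.0(123) + 1.0(169) + 0.75(108) = 123.00 + 169.00 + 81.00 = 373.00
The largest value is 373.00 kips from combination 4.

Combination 4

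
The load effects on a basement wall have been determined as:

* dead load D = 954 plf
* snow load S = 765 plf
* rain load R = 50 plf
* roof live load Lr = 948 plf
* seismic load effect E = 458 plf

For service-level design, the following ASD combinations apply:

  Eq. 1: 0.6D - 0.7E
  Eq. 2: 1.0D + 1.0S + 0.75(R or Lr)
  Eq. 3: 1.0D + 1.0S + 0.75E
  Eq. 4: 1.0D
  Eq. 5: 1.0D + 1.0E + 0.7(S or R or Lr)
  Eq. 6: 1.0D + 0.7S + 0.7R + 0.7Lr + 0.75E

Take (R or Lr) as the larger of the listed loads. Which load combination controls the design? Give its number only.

Combination 6

(R or Lr) → Lr = 948 plf; (S or R or Lr) → Lr = 948 plf.
Eq. 1: 0.6(954) - 0.7(458) = 572.40 - 320.60 = 251.80
Eq. 2: 1.0(954) + 1.0(765) + 0.75(948) = 954.00 + 765.00 + 711.00 = 2430.00
Eq. 3: 1.0(954) + 1.0(765) + 0.75(458) = 954.00 + 765.00 + 343.50 = 2062.50
Eq. 4: 1.0(954) = 954.00
Eq. 5: 1.0(954) + 1.0(458) + 0.7(948) = 954.00 + 458.00 + 663.60 = 2075.60
Eq. 6: 1.0(954) + 0.7(765) + 0.7(50) + 0.7(948) + 0.75(458) = 954.00 + 535.50 + 35.00 + 663.60 + 343.50 = 2531.60
The largest value is 2531.60 plf from combination 6.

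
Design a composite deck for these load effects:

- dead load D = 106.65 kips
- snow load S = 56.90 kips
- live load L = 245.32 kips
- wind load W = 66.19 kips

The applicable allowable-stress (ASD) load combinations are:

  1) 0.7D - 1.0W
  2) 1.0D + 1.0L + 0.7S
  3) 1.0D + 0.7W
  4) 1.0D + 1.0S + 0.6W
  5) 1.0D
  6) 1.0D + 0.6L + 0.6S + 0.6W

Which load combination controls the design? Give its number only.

1) 0.7(106.65) - 1.0(66.19) = 8.47
2) 1.0(106.65) + 1.0(245.32) + 0.7(56.90) = 391.80
3) 1.0(106.65) + 0.7(66.19) = 152.98
4) 1.0(106.65) + 1.0(56.90) + 0.6(66.19) = 203.26
5) 1.0(106.65) = 106.65
6) 1.0(106.65) + 0.6(245.32) + 0.6(56.90) + 0.6(66.19) = 327.70
The largest value is 391.80 kips from combination 2.

Combination 2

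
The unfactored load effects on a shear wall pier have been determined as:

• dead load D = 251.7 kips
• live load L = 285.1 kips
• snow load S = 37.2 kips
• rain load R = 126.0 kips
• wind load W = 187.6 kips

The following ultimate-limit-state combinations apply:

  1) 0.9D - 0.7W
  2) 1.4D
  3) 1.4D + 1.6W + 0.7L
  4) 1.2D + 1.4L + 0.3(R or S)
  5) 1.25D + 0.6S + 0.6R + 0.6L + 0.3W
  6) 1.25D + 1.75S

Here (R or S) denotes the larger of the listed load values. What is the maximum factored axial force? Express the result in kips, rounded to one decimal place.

(R or S) → R = 126.0 kips.
1) 0.9(251.7) - 0.7(187.6) = 226.5 - 131.3 = 95.2
2) 1.4(251.7) = 352.4
3) 1.4(251.7) + 1.6(187.6) + 0.7(285.1) = 852.1
4) 1.2(251.7) + 1.4(285.1) + 0.3(126.0) = 739.0
5) 1.25(251.7) + 0.6(37.2) + 0.6(126.0) + 0.6(285.1) + 0.3(187.6) = 314.6 + 22.3 + 75.6 + 171.1 + 56.3 = 639.9
6) 1.25(251.7) + 1.75(37.2) = 314.6 + 65.1 = 379.7
The controlling combination is 3, giving 852.1 kips.

852.1 kips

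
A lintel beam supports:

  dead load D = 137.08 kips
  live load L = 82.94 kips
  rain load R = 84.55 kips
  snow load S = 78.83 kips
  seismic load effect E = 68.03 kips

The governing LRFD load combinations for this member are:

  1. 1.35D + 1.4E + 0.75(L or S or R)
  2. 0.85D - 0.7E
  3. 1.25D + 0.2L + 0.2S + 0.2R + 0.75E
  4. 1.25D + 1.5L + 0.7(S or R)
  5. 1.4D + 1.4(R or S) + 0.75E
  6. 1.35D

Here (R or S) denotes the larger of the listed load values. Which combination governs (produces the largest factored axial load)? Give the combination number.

Combination 5

(L or S or R) → R = 84.55 kips; (S or R) → R = 84.55 kips; (R or S) → R = 84.55 kips.
1. 1.35(137.08) + 1.4(68.03) + 0.75(84.55) = 185.06 + 95.24 + 63.41 = 343.71
2. 0.85(137.08) - 0.7(68.03) = 116.52 - 47.62 = 68.90
3. 1.25(137.08) + 0.2(82.94) + 0.2(78.83) + 0.2(84.55) + 0.75(68.03) = 171.35 + 16.59 + 15.77 + 16.91 + 51.02 = 271.64
4. 1.25(137.08) + 1.5(82.94) + 0.7(84.55) = 171.35 + 124.41 + 59.19 = 354.95
5. 1.4(137.08) + 1.4(84.55) + 0.75(68.03) = 191.91 + 118.37 + 51.02 = 361.30
6. 1.35(137.08) = 185.06
The largest value is 361.30 kips from combination 5.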